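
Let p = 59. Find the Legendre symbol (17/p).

1

Reciprocity: 17 ≡ 1 and 59 ≡ 3 (mod 4), so (17/59) = +(59/17).
Reduce top mod 17: now compute (8/17).
Pull out 2^3: since 17 ≡ 1 (mod 8), (2/17) = +1, so (2/17)^3 = +1.
Reached (1/17) = 1. Collecting the sign flips along the way, the symbol is +1.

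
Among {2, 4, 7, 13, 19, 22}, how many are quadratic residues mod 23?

3

(2/23) = +1 → QR.
(4/23) = +1 → QR.
(7/23) = -1 → non-residue.
(13/23) = +1 → QR.
(19/23) = -1 → non-residue.
(22/23) = -1 → non-residue.
Total quadratic residues among the 6: 3.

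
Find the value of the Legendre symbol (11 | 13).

Reciprocity: 11 ≡ 3 and 13 ≡ 1 (mod 4), so (11/13) = +(13/11).
Reduce top mod 11: now compute (2/11).
Pull out 2: since 11 ≡ 3 (mod 8), (2/11) = -1.
Reached (1/11) = 1. Collecting the sign flips along the way, the symbol is -1.

-1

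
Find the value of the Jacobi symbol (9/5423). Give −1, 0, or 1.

1

Reciprocity: 9 ≡ 1 and 5423 ≡ 3 (mod 4), so (9/5423) = +(5423/9).
Reduce top mod 9: now compute (5/9).
Reciprocity: 5 ≡ 1 and 9 ≡ 1 (mod 4), so (5/9) = +(9/5).
Reduce top mod 5: now compute (4/5).
Pull out 2^2: since 5 ≡ 5 (mod 8), (2/5) = -1, so (2/5)^2 = +1.
Reached (1/5) = 1. Collecting the sign flips along the way, the symbol is +1.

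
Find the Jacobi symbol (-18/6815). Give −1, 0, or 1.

-1

First reduce: -18 ≡ 6797 (mod 6815).
Reciprocity: 6797 ≡ 1 and 6815 ≡ 3 (mod 4), so (6797/6815) = +(6815/6797).
Reduce top mod 6797: now compute (18/6797).
Pull out 2: since 6797 ≡ 5 (mod 8), (2/6797) = -1.
Reciprocity: 9 ≡ 1 and 6797 ≡ 1 (mod 4), so (9/6797) = +(6797/9).
Reduce top mod 9: now compute (2/9).
Pull out 2: since 9 ≡ 1 (mod 8), (2/9) = +1.
Reached (1/9) = 1. Collecting the sign flips along the way, the symbol is -1.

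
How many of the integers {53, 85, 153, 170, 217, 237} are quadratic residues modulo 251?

(53/251) = -1 → non-residue.
(85/251) = +1 → QR.
(153/251) = +1 → QR.
(170/251) = -1 → non-residue.
(217/251) = +1 → QR.
(237/251) = +1 → QR.
Total quadratic residues among the 6: 4.

4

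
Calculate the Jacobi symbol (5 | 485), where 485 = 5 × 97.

0

Reciprocity: 5 ≡ 1 and 485 ≡ 1 (mod 4), so (5/485) = +(485/5).
Reduce top mod 5: now compute (0/5).
Top reduces to 0: gcd > 1, so the symbol is 0.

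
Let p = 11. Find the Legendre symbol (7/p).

Euler's criterion: (7/11) ≡ 7^5 (mod 11).
7^2 ≡ 5 (mod 11)
7^4 ≡ 3 (mod 11)
7^5 = 7^(4+1) ≡ 10 (mod 11).
Result is 10 ≡ −1, so (7/11) = −1.

-1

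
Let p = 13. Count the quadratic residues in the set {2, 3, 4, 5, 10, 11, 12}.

4

(2/13) = -1 → non-residue.
(3/13) = +1 → QR.
(4/13) = +1 → QR.
(5/13) = -1 → non-residue.
(10/13) = +1 → QR.
(11/13) = -1 → non-residue.
(12/13) = +1 → QR.
Total quadratic residues among the 7: 4.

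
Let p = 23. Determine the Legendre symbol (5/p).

Reciprocity: 5 ≡ 1 and 23 ≡ 3 (mod 4), so (5/23) = +(23/5).
Reduce top mod 5: now compute (3/5).
Reciprocity: 3 ≡ 3 and 5 ≡ 1 (mod 4), so (3/5) = +(5/3).
Reduce top mod 3: now compute (2/3).
Pull out 2: since 3 ≡ 3 (mod 8), (2/3) = -1.
Reached (1/3) = 1. Collecting the sign flips along the way, the symbol is -1.

-1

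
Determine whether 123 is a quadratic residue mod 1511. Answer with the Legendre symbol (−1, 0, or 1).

Reciprocity: 123 ≡ 3 and 1511 ≡ 3 (mod 4), so (123/1511) = −(1511/123).
Reduce top mod 123: now compute (35/123).
Reciprocity: 35 ≡ 3 and 123 ≡ 3 (mod 4), so (35/123) = −(123/35).
Reduce top mod 35: now compute (18/35).
Pull out 2: since 35 ≡ 3 (mod 8), (2/35) = -1.
Reciprocity: 9 ≡ 1 and 35 ≡ 3 (mod 4), so (9/35) = +(35/9).
Reduce top mod 9: now compute (8/9).
Pull out 2^3: since 9 ≡ 1 (mod 8), (2/9) = +1, so (2/9)^3 = +1.
Reached (1/9) = 1. Collecting the sign flips along the way, the symbol is -1.

-1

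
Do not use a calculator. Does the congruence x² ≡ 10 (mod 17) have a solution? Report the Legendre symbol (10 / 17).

-1

Euler's criterion: (10/17) ≡ 10^8 (mod 17).
10^2 ≡ 15 (mod 17)
10^4 ≡ 4 (mod 17)
10^8 ≡ 16 (mod 17)
10^8 = 10^(8) ≡ 16 (mod 17).
Result is 16 ≡ −1, so (10/17) = −1.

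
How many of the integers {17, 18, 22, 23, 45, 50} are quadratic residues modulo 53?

(17/53) = +1 → QR.
(18/53) = -1 → non-residue.
(22/53) = -1 → non-residue.
(23/53) = -1 → non-residue.
(45/53) = -1 → non-residue.
(50/53) = -1 → non-residue.
Total quadratic residues among the 6: 1.

1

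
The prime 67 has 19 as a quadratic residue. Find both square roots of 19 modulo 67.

Since 67 ≡ 3 (mod 4), a square root of 19 is 19^((67+1)/4) = 19^17 mod 67.
Repeated squaring: 19^2≡26, 19^4≡6, 19^8≡36, 19^16≡23 (mod 67).
19^17 = 19^(16+1) ≡ 35 (mod 67).
Check: 35² = 1225 ≡ 19 (mod 67). The two roots are 32 and 35.

32, 35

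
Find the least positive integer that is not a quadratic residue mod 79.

(2/79) = +1, so 2 is a residue.
(3/79) = −1, so 3 is the smallest positive non-residue mod 79.

3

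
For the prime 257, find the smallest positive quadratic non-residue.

(2/257) = +1, so 2 is a residue.
(3/257) = −1, so 3 is the smallest positive non-residue mod 257.

3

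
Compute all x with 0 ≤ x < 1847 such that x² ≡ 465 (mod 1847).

Since 1847 ≡ 3 (mod 4), a square root of 465 is 465^((1847+1)/4) = 465^462 mod 1847.
Repeated squaring: 465^2≡126, 465^4≡1100, 465^8≡215, 465^16≡50, 465^32≡653, 465^64≡1599, 465^128≡553, 465^256≡1054 (mod 1847).
465^462 = 465^(256+128+64+8+4+2) ≡ 1462 (mod 1847).
Check: 1462² = 2137444 ≡ 465 (mod 1847). The two roots are 385 and 1462.

385, 1462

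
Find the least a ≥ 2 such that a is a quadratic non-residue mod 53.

2

(2/53) = −1, so 2 is the smallest positive non-residue mod 53.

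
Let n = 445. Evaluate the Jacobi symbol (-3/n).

First reduce: -3 ≡ 442 (mod 445).
Pull out 2: since 445 ≡ 5 (mod 8), (2/445) = -1.
Reciprocity: 221 ≡ 1 and 445 ≡ 1 (mod 4), so (221/445) = +(445/221).
Reduce top mod 221: now compute (3/221).
Reciprocity: 3 ≡ 3 and 221 ≡ 1 (mod 4), so (3/221) = +(221/3).
Reduce top mod 3: now compute (2/3).
Pull out 2: since 3 ≡ 3 (mod 8), (2/3) = -1.
Reached (1/3) = 1. Collecting the sign flips along the way, the symbol is +1.

1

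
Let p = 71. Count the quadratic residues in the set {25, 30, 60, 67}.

3

(25/71) = +1 → QR.
(30/71) = +1 → QR.
(60/71) = +1 → QR.
(67/71) = -1 → non-residue.
Total quadratic residues among the 4: 3.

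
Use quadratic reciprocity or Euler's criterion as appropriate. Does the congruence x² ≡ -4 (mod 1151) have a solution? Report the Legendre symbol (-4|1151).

-1

First reduce: -4 ≡ 1147 (mod 1151).
Reciprocity: 1147 ≡ 3 and 1151 ≡ 3 (mod 4), so (1147/1151) = −(1151/1147).
Reduce top mod 1147: now compute (4/1147).
Pull out 2^2: since 1147 ≡ 3 (mod 8), (2/1147) = -1, so (2/1147)^2 = +1.
Reached (1/1147) = 1. Collecting the sign flips along the way, the symbol is -1.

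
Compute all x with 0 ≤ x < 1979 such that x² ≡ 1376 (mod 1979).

Since 1979 ≡ 3 (mod 4), a square root of 1376 is 1376^((1979+1)/4) = 1376^495 mod 1979.
Repeated squaring: 1376^2≡1452, 1376^4≡669, 1376^8≡307, 1376^16≡1236, 1376^32≡1887, 1376^64≡548, 1376^128≡1475, 1376^256≡704 (mod 1979).
1376^495 = 1376^(256+128+64+32+8+4+2+1) ≡ 1140 (mod 1979).
Check: 1140² = 1299600 ≡ 1376 (mod 1979). The two roots are 839 and 1140.

839, 1140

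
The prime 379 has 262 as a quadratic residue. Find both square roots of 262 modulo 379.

Since 379 ≡ 3 (mod 4), a square root of 262 is 262^((379+1)/4) = 262^95 mod 379.
Repeated squaring: 262^2≡45, 262^4≡130, 262^8≡224, 262^16≡148, 262^32≡301, 262^64≡20 (mod 379).
262^95 = 262^(64+16+8+4+2+1) ≡ 266 (mod 379).
Check: 266² = 70756 ≡ 262 (mod 379). The two roots are 113 and 266.

113, 266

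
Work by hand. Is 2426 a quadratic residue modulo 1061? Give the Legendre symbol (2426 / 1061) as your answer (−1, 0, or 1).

1

First reduce: 2426 ≡ 304 (mod 1061).
Pull out 2^4: since 1061 ≡ 5 (mod 8), (2/1061) = -1, so (2/1061)^4 = +1.
Reciprocity: 19 ≡ 3 and 1061 ≡ 1 (mod 4), so (19/1061) = +(1061/19).
Reduce top mod 19: now compute (16/19).
Pull out 2^4: since 19 ≡ 3 (mod 8), (2/19) = -1, so (2/19)^4 = +1.
Reached (1/19) = 1. Collecting the sign flips along the way, the symbol is +1.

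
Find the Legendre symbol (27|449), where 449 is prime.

-1

Reciprocity: 27 ≡ 3 and 449 ≡ 1 (mod 4), so (27/449) = +(449/27).
Reduce top mod 27: now compute (17/27).
Reciprocity: 17 ≡ 1 and 27 ≡ 3 (mod 4), so (17/27) = +(27/17).
Reduce top mod 17: now compute (10/17).
Pull out 2: since 17 ≡ 1 (mod 8), (2/17) = +1.
Reciprocity: 5 ≡ 1 and 17 ≡ 1 (mod 4), so (5/17) = +(17/5).
Reduce top mod 5: now compute (2/5).
Pull out 2: since 5 ≡ 5 (mod 8), (2/5) = -1.
Reached (1/5) = 1. Collecting the sign flips along the way, the symbol is -1.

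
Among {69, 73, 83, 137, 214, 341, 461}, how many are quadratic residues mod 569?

3

(69/569) = +1 → QR.
(73/569) = -1 → non-residue.
(83/569) = -1 → non-residue.
(137/569) = -1 → non-residue.
(214/569) = +1 → QR.
(341/569) = +1 → QR.
(461/569) = -1 → non-residue.
Total quadratic residues among the 7: 3.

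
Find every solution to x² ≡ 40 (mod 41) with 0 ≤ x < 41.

9, 32

41 ≡ 1 (mod 4), so we find a root by search.
Trying successive values, 9² = 81 ≡ 40 (mod 41). The other root is 41 − 9 = 32.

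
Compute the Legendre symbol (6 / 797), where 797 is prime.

Pull out 2: since 797 ≡ 5 (mod 8), (2/797) = -1.
Reciprocity: 3 ≡ 3 and 797 ≡ 1 (mod 4), so (3/797) = +(797/3).
Reduce top mod 3: now compute (2/3).
Pull out 2: since 3 ≡ 3 (mod 8), (2/3) = -1.
Reached (1/3) = 1. Collecting the sign flips along the way, the symbol is +1.

1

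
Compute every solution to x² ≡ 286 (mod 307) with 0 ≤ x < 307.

30, 277

Since 307 ≡ 3 (mod 4), a square root of 286 is 286^((307+1)/4) = 286^77 mod 307.
Repeated squaring: 286^2≡134, 286^4≡150, 286^8≡89, 286^16≡246, 286^32≡37, 286^64≡141 (mod 307).
286^77 = 286^(64+8+4+1) ≡ 277 (mod 307).
Check: 277² = 76729 ≡ 286 (mod 307). The two roots are 30 and 277.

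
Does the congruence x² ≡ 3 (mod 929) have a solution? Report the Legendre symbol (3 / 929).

Reciprocity: 3 ≡ 3 and 929 ≡ 1 (mod 4), so (3/929) = +(929/3).
Reduce top mod 3: now compute (2/3).
Pull out 2: since 3 ≡ 3 (mod 8), (2/3) = -1.
Reached (1/3) = 1. Collecting the sign flips along the way, the symbol is -1.

-1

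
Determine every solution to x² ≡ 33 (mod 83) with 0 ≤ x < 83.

38, 45

Since 83 ≡ 3 (mod 4), a square root of 33 is 33^((83+1)/4) = 33^21 mod 83.
Repeated squaring: 33^2≡10, 33^4≡17, 33^8≡40, 33^16≡23 (mod 83).
33^21 = 33^(16+4+1) ≡ 38 (mod 83).
Check: 38² = 1444 ≡ 33 (mod 83). The two roots are 38 and 45.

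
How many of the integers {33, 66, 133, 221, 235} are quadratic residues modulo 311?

(33/311) = -1 → non-residue.
(66/311) = -1 → non-residue.
(133/311) = -1 → non-residue.
(221/311) = -1 → non-residue.
(235/311) = +1 → QR.
Total quadratic residues among the 5: 1.

1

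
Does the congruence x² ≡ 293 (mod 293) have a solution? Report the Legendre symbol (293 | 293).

First reduce: 293 ≡ 0 (mod 293).
Top reduces to 0: gcd > 1, so the symbol is 0.

0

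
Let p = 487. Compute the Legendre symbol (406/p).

-1

Euler's criterion: (406/487) ≡ 406^243 (mod 487).
406^2 ≡ 230 (mod 487)
406^4 ≡ 304 (mod 487)
406^8 ≡ 373 (mod 487)
406^16 ≡ 334 (mod 487)
406^32 ≡ 33 (mod 487)
406^64 ≡ 115 (mod 487)
406^128 ≡ 76 (mod 487)
406^243 = 406^(128+64+32+16+2+1) ≡ 486 (mod 487).
Result is 486 ≡ −1, so (406/487) = −1.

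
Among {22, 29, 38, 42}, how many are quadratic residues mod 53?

3

(22/53) = -1 → non-residue.
(29/53) = +1 → QR.
(38/53) = +1 → QR.
(42/53) = +1 → QR.
Total quadratic residues among the 4: 3.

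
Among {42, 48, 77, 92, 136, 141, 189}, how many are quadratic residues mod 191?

4

(42/191) = -1 → non-residue.
(48/191) = +1 → QR.
(77/191) = +1 → QR.
(92/191) = +1 → QR.
(136/191) = +1 → QR.
(141/191) = -1 → non-residue.
(189/191) = -1 → non-residue.
Total quadratic residues among the 7: 4.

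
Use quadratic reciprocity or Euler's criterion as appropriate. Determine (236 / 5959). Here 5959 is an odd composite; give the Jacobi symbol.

Pull out 2^2: since 5959 ≡ 7 (mod 8), (2/5959) = +1, so (2/5959)^2 = +1.
Reciprocity: 59 ≡ 3 and 5959 ≡ 3 (mod 4), so (59/5959) = −(5959/59).
Reduce top mod 59: now compute (0/59).
Top reduces to 0: gcd > 1, so the symbol is 0.

0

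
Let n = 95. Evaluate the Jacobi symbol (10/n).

0

Pull out 2: since 95 ≡ 7 (mod 8), (2/95) = +1.
Reciprocity: 5 ≡ 1 and 95 ≡ 3 (mod 4), so (5/95) = +(95/5).
Reduce top mod 5: now compute (0/5).
Top reduces to 0: gcd > 1, so the symbol is 0.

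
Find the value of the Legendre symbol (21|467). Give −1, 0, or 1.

Euler's criterion: (21/467) ≡ 21^233 (mod 467).
21^2 ≡ 441 (mod 467)
21^4 ≡ 209 (mod 467)
21^8 ≡ 250 (mod 467)
21^16 ≡ 389 (mod 467)
21^32 ≡ 13 (mod 467)
21^64 ≡ 169 (mod 467)
21^128 ≡ 74 (mod 467)
21^233 = 21^(128+64+32+8+1) ≡ 1 (mod 467).
Result is 1, so (21/467) = 1.

1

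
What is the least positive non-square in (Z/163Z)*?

(2/163) = −1, so 2 is the smallest positive non-residue mod 163.

2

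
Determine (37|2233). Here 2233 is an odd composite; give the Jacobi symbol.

-1

Reciprocity: 37 ≡ 1 and 2233 ≡ 1 (mod 4), so (37/2233) = +(2233/37).
Reduce top mod 37: now compute (13/37).
Reciprocity: 13 ≡ 1 and 37 ≡ 1 (mod 4), so (13/37) = +(37/13).
Reduce top mod 13: now compute (11/13).
Reciprocity: 11 ≡ 3 and 13 ≡ 1 (mod 4), so (11/13) = +(13/11).
Reduce top mod 11: now compute (2/11).
Pull out 2: since 11 ≡ 3 (mod 8), (2/11) = -1.
Reached (1/11) = 1. Collecting the sign flips along the way, the symbol is -1.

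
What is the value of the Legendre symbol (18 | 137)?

1

Pull out 2: since 137 ≡ 1 (mod 8), (2/137) = +1.
Reciprocity: 9 ≡ 1 and 137 ≡ 1 (mod 4), so (9/137) = +(137/9).
Reduce top mod 9: now compute (2/9).
Pull out 2: since 9 ≡ 1 (mod 8), (2/9) = +1.
Reached (1/9) = 1. Collecting the sign flips along the way, the symbol is +1.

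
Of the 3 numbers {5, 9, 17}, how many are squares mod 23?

(5/23) = -1 → non-residue.
(9/23) = +1 → QR.
(17/23) = -1 → non-residue.
Total quadratic residues among the 3: 1.

1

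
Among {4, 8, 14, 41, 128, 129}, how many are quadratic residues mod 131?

3

(4/131) = +1 → QR.
(8/131) = -1 → non-residue.
(14/131) = -1 → non-residue.
(41/131) = +1 → QR.
(128/131) = -1 → non-residue.
(129/131) = +1 → QR.
Total quadratic residues among the 6: 3.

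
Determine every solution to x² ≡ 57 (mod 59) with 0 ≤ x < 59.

23, 36

Since 59 ≡ 3 (mod 4), a square root of 57 is 57^((59+1)/4) = 57^15 mod 59.
Repeated squaring: 57^2≡4, 57^4≡16, 57^8≡20 (mod 59).
57^15 = 57^(8+4+2+1) ≡ 36 (mod 59).
Check: 36² = 1296 ≡ 57 (mod 59). The two roots are 23 and 36.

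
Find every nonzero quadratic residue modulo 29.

Square k = 1,…,14 (k and 29−k give the same square):
1²=1, 2²=4, 3²=9, 4²=16, 5²=25, 6²≡7, 7²≡20, 8²≡6, 9²≡23, 10²≡13, 11²≡5, 12²≡28, 13²≡24, 14²≡22 (mod 29).
So the quadratic residues mod 29 are {1, 4, 5, 6, 7, 9, 13, 16, 20, 22, 23, 24, 25, 28}.

1, 4, 5, 6, 7, 9, 13, 16, 20, 22, 23, 24, 25, 28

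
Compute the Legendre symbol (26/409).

-1

Euler's criterion: (26/409) ≡ 26^204 (mod 409).
26^2 ≡ 267 (mod 409)
26^4 ≡ 123 (mod 409)
26^8 ≡ 405 (mod 409)
26^16 ≡ 16 (mod 409)
26^32 ≡ 256 (mod 409)
26^64 ≡ 96 (mod 409)
26^128 ≡ 218 (mod 409)
26^204 = 26^(128+64+8+4) ≡ 408 (mod 409).
Result is 408 ≡ −1, so (26/409) = −1.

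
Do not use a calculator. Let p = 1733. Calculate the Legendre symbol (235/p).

1

Reciprocity: 235 ≡ 3 and 1733 ≡ 1 (mod 4), so (235/1733) = +(1733/235).
Reduce top mod 235: now compute (88/235).
Pull out 2^3: since 235 ≡ 3 (mod 8), (2/235) = -1, so (2/235)^3 = -1.
Reciprocity: 11 ≡ 3 and 235 ≡ 3 (mod 4), so (11/235) = −(235/11).
Reduce top mod 11: now compute (4/11).
Pull out 2^2: since 11 ≡ 3 (mod 8), (2/11) = -1, so (2/11)^2 = +1.
Reached (1/11) = 1. Collecting the sign flips along the way, the symbol is +1.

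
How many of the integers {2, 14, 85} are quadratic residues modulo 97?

2

(2/97) = +1 → QR.
(14/97) = -1 → non-residue.
(85/97) = +1 → QR.
Total quadratic residues among the 3: 2.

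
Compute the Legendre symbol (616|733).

Pull out 2^3: since 733 ≡ 5 (mod 8), (2/733) = -1, so (2/733)^3 = -1.
Reciprocity: 77 ≡ 1 and 733 ≡ 1 (mod 4), so (77/733) = +(733/77).
Reduce top mod 77: now compute (40/77).
Pull out 2^3: since 77 ≡ 5 (mod 8), (2/77) = -1, so (2/77)^3 = -1.
Reciprocity: 5 ≡ 1 and 77 ≡ 1 (mod 4), so (5/77) = +(77/5).
Reduce top mod 5: now compute (2/5).
Pull out 2: since 5 ≡ 5 (mod 8), (2/5) = -1.
Reached (1/5) = 1. Collecting the sign flips along the way, the symbol is -1.

-1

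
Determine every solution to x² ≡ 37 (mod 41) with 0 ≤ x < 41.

41 ≡ 1 (mod 4), so we find a root by search.
Trying successive values, 18² = 324 ≡ 37 (mod 41). The other root is 41 − 18 = 23.

18, 23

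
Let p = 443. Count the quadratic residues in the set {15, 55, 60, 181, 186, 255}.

(15/443) = -1 → non-residue.
(55/443) = +1 → QR.
(60/443) = -1 → non-residue.
(181/443) = +1 → QR.
(186/443) = +1 → QR.
(255/443) = -1 → non-residue.
Total quadratic residues among the 6: 3.

3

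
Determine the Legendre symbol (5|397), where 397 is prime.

-1

Reciprocity: 5 ≡ 1 and 397 ≡ 1 (mod 4), so (5/397) = +(397/5).
Reduce top mod 5: now compute (2/5).
Pull out 2: since 5 ≡ 5 (mod 8), (2/5) = -1.
Reached (1/5) = 1. Collecting the sign flips along the way, the symbol is -1.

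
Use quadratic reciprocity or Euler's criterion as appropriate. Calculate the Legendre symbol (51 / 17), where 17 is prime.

First reduce: 51 ≡ 0 (mod 17).
Top reduces to 0: gcd > 1, so the symbol is 0.

0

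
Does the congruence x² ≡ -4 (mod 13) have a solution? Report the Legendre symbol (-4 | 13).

Euler's criterion: (-4/13) ≡ 9^6 (mod 13).
9^2 ≡ 3 (mod 13)
9^4 ≡ 9 (mod 13)
9^6 = 9^(4+2) ≡ 1 (mod 13).
Result is 1, so (-4/13) = 1.

1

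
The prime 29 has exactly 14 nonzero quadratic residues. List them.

Square k = 1,…,14 (k and 29−k give the same square):
1²=1, 2²=4, 3²=9, 4²=16, 5²=25, 6²≡7, 7²≡20, 8²≡6, 9²≡23, 10²≡13, 11²≡5, 12²≡28, 13²≡24, 14²≡22 (mod 29).
So the quadratic residues mod 29 are {1, 4, 5, 6, 7, 9, 13, 16, 20, 22, 23, 24, 25, 28}.

1 4 5 6 7 9 13 16 20 22 23 24 25 28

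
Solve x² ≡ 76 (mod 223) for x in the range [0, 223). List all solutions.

107, 116

Since 223 ≡ 3 (mod 4), a square root of 76 is 76^((223+1)/4) = 76^56 mod 223.
Repeated squaring: 76^2≡201, 76^4≡38, 76^8≡106, 76^16≡86, 76^32≡37 (mod 223).
76^56 = 76^(32+16+8) ≡ 116 (mod 223).
Check: 116² = 13456 ≡ 76 (mod 223). The two roots are 107 and 116.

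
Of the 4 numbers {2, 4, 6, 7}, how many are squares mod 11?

(2/11) = -1 → non-residue.
(4/11) = +1 → QR.
(6/11) = -1 → non-residue.
(7/11) = -1 → non-residue.
Total quadratic residues among the 4: 1.

1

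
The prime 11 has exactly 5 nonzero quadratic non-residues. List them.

Square k = 1,…,5 (k and 11−k give the same square):
1²=1, 2²=4, 3²=9, 4²≡5, 5²≡3 (mod 11).
The residues are {1, 3, 4, 5, 9}; the non-residues are the remaining 5 nonzero classes.

2 6 7 8 10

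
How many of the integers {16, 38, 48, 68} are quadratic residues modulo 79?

(16/79) = +1 → QR.
(38/79) = +1 → QR.
(48/79) = -1 → non-residue.
(68/79) = -1 → non-residue.
Total quadratic residues among the 4: 2.

2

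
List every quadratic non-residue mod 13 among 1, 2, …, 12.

2, 5, 6, 7, 8, 11

Square k = 1,…,6 (k and 13−k give the same square):
1²=1, 2²=4, 3²=9, 4²≡3, 5²≡12, 6²≡10 (mod 13).
The residues are {1, 3, 4, 9, 10, 12}; the non-residues are the remaining 6 nonzero classes.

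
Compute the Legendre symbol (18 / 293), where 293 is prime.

-1

Pull out 2: since 293 ≡ 5 (mod 8), (2/293) = -1.
Reciprocity: 9 ≡ 1 and 293 ≡ 1 (mod 4), so (9/293) = +(293/9).
Reduce top mod 9: now compute (5/9).
Reciprocity: 5 ≡ 1 and 9 ≡ 1 (mod 4), so (5/9) = +(9/5).
Reduce top mod 5: now compute (4/5).
Pull out 2^2: since 5 ≡ 5 (mod 8), (2/5) = -1, so (2/5)^2 = +1.
Reached (1/5) = 1. Collecting the sign flips along the way, the symbol is -1.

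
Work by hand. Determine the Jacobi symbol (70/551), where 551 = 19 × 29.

Pull out 2: since 551 ≡ 7 (mod 8), (2/551) = +1.
Reciprocity: 35 ≡ 3 and 551 ≡ 3 (mod 4), so (35/551) = −(551/35).
Reduce top mod 35: now compute (26/35).
Pull out 2: since 35 ≡ 3 (mod 8), (2/35) = -1.
Reciprocity: 13 ≡ 1 and 35 ≡ 3 (mod 4), so (13/35) = +(35/13).
Reduce top mod 13: now compute (9/13).
Reciprocity: 9 ≡ 1 and 13 ≡ 1 (mod 4), so (9/13) = +(13/9).
Reduce top mod 9: now compute (4/9).
Pull out 2^2: since 9 ≡ 1 (mod 8), (2/9) = +1, so (2/9)^2 = +1.
Reached (1/9) = 1. Collecting the sign flips along the way, the symbol is +1.

1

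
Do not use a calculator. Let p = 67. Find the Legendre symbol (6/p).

1

Pull out 2: since 67 ≡ 3 (mod 8), (2/67) = -1.
Reciprocity: 3 ≡ 3 and 67 ≡ 3 (mod 4), so (3/67) = −(67/3).
Reduce top mod 3: now compute (1/3).
Reached (1/3) = 1. Collecting the sign flips along the way, the symbol is +1.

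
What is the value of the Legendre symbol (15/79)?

-1

Reciprocity: 15 ≡ 3 and 79 ≡ 3 (mod 4), so (15/79) = −(79/15).
Reduce top mod 15: now compute (4/15).
Pull out 2^2: since 15 ≡ 7 (mod 8), (2/15) = +1, so (2/15)^2 = +1.
Reached (1/15) = 1. Collecting the sign flips along the way, the symbol is -1.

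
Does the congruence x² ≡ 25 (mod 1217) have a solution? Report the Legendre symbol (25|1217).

Reciprocity: 25 ≡ 1 and 1217 ≡ 1 (mod 4), so (25/1217) = +(1217/25).
Reduce top mod 25: now compute (17/25).
Reciprocity: 17 ≡ 1 and 25 ≡ 1 (mod 4), so (17/25) = +(25/17).
Reduce top mod 17: now compute (8/17).
Pull out 2^3: since 17 ≡ 1 (mod 8), (2/17) = +1, so (2/17)^3 = +1.
Reached (1/17) = 1. Collecting the sign flips along the way, the symbol is +1.

1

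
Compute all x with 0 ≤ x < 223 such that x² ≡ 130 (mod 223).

24, 199

Since 223 ≡ 3 (mod 4), a square root of 130 is 130^((223+1)/4) = 130^56 mod 223.
Repeated squaring: 130^2≡175, 130^4≡74, 130^8≡124, 130^16≡212, 130^32≡121 (mod 223).
130^56 = 130^(32+16+8) ≡ 199 (mod 223).
Check: 199² = 39601 ≡ 130 (mod 223). The two roots are 24 and 199.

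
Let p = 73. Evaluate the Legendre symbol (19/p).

1

Euler's criterion: (19/73) ≡ 19^36 (mod 73).
19^2 ≡ 69 (mod 73)
19^4 ≡ 16 (mod 73)
19^8 ≡ 37 (mod 73)
19^16 ≡ 55 (mod 73)
19^32 ≡ 32 (mod 73)
19^36 = 19^(32+4) ≡ 1 (mod 73).
Result is 1, so (19/73) = 1.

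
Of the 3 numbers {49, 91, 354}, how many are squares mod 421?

2

(49/421) = +1 → QR.
(91/421) = -1 → non-residue.
(354/421) = +1 → QR.
Total quadratic residues among the 3: 2.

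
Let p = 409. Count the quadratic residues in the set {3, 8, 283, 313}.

(3/409) = +1 → QR.
(8/409) = +1 → QR.
(283/409) = -1 → non-residue.
(313/409) = +1 → QR.
Total quadratic residues among the 4: 3.

3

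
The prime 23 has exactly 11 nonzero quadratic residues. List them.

Square k = 1,…,11 (k and 23−k give the same square):
1²=1, 2²=4, 3²=9, 4²=16, 5²≡2, 6²≡13, 7²≡3, 8²≡18, 9²≡12, 10²≡8, 11²≡6 (mod 23).
So the quadratic residues mod 23 are {1, 2, 3, 4, 6, 8, 9, 12, 13, 16, 18}.

1,2,3,4,6,8,9,12,13,16,18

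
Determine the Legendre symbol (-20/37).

-1

Euler's criterion: (-20/37) ≡ 17^18 (mod 37).
17^2 ≡ 30 (mod 37)
17^4 ≡ 12 (mod 37)
17^8 ≡ 33 (mod 37)
17^16 ≡ 16 (mod 37)
17^18 = 17^(16+2) ≡ 36 (mod 37).
Result is 36 ≡ −1, so (-20/37) = −1.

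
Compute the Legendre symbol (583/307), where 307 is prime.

Euler's criterion: (583/307) ≡ 276^153 (mod 307).
276^2 ≡ 40 (mod 307)
276^4 ≡ 65 (mod 307)
276^8 ≡ 234 (mod 307)
276^16 ≡ 110 (mod 307)
276^32 ≡ 127 (mod 307)
276^64 ≡ 165 (mod 307)
276^128 ≡ 209 (mod 307)
276^153 = 276^(128+16+8+1) ≡ 1 (mod 307).
Result is 1, so (583/307) = 1.

1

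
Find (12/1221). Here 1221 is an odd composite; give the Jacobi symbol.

0

Pull out 2^2: since 1221 ≡ 5 (mod 8), (2/1221) = -1, so (2/1221)^2 = +1.
Reciprocity: 3 ≡ 3 and 1221 ≡ 1 (mod 4), so (3/1221) = +(1221/3).
Reduce top mod 3: now compute (0/3).
Top reduces to 0: gcd > 1, so the symbol is 0.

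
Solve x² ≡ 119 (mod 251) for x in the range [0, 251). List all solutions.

Since 251 ≡ 3 (mod 4), a square root of 119 is 119^((251+1)/4) = 119^63 mod 251.
Repeated squaring: 119^2≡105, 119^4≡232, 119^8≡110, 119^16≡52, 119^32≡194 (mod 251).
119^63 = 119^(32+16+8+4+2+1) ≡ 118 (mod 251).
Check: 118² = 13924 ≡ 119 (mod 251). The two roots are 118 and 133.

118, 133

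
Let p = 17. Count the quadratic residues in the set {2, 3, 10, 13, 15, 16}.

4

(2/17) = +1 → QR.
(3/17) = -1 → non-residue.
(10/17) = -1 → non-residue.
(13/17) = +1 → QR.
(15/17) = +1 → QR.
(16/17) = +1 → QR.
Total quadratic residues among the 6: 4.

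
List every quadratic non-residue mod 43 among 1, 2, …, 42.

2 3 5 7 8 12 18 19 20 22 26 27 28 29 30 32 33 34 37 39 42

Square k = 1,…,21 (k and 43−k give the same square):
1²=1, 2²=4, 3²=9, 4²=16, 5²=25, 6²=36, 7²≡6, 8²≡21, 9²≡38, 10²≡14, 11²≡35, 12²≡15, 13²≡40, 14²≡24, 15²≡10, 16²≡41, 17²≡31, 18²≡23, 19²≡17, 20²≡13, 21²≡11 (mod 43).
The residues are {1, 4, 6, 9, 10, 11, 13, 14, 15, 16, 17, 21, 23, 24, 25, 31, 35, 36, 38, 40, 41}; the non-residues are the remaining 21 nonzero classes.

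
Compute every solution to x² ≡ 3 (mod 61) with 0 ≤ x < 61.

61 ≡ 1 (mod 4), so we find a root by search.
Trying successive values, 8² = 64 ≡ 3 (mod 61). The other root is 61 − 8 = 53.

8, 53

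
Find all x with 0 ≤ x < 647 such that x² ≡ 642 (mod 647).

Since 647 ≡ 3 (mod 4), a square root of 642 is 642^((647+1)/4) = 642^162 mod 647.
Repeated squaring: 642^2≡25, 642^4≡625, 642^8≡484, 642^16≡42, 642^32≡470, 642^64≡273, 642^128≡124 (mod 647).
642^162 = 642^(128+32+2) ≡ 603 (mod 647).
Check: 603² = 363609 ≡ 642 (mod 647). The two roots are 44 and 603.

44, 603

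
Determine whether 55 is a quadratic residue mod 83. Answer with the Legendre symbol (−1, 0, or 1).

Reciprocity: 55 ≡ 3 and 83 ≡ 3 (mod 4), so (55/83) = −(83/55).
Reduce top mod 55: now compute (28/55).
Pull out 2^2: since 55 ≡ 7 (mod 8), (2/55) = +1, so (2/55)^2 = +1.
Reciprocity: 7 ≡ 3 and 55 ≡ 3 (mod 4), so (7/55) = −(55/7).
Reduce top mod 7: now compute (6/7).
Pull out 2: since 7 ≡ 7 (mod 8), (2/7) = +1.
Reciprocity: 3 ≡ 3 and 7 ≡ 3 (mod 4), so (3/7) = −(7/3).
Reduce top mod 3: now compute (1/3).
Reached (1/3) = 1. Collecting the sign flips along the way, the symbol is -1.

-1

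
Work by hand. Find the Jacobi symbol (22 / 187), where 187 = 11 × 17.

0

Pull out 2: since 187 ≡ 3 (mod 8), (2/187) = -1.
Reciprocity: 11 ≡ 3 and 187 ≡ 3 (mod 4), so (11/187) = −(187/11).
Reduce top mod 11: now compute (0/11).
Top reduces to 0: gcd > 1, so the symbol is 0.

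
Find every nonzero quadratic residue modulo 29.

Square k = 1,…,14 (k and 29−k give the same square):
1²=1, 2²=4, 3²=9, 4²=16, 5²=25, 6²≡7, 7²≡20, 8²≡6, 9²≡23, 10²≡13, 11²≡5, 12²≡28, 13²≡24, 14²≡22 (mod 29).
So the quadratic residues mod 29 are {1, 4, 5, 6, 7, 9, 13, 16, 20, 22, 23, 24, 25, 28}.

1, 4, 5, 6, 7, 9, 13, 16, 20, 22, 23, 24, 25, 28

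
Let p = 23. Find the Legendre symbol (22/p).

Pull out 2: since 23 ≡ 7 (mod 8), (2/23) = +1.
Reciprocity: 11 ≡ 3 and 23 ≡ 3 (mod 4), so (11/23) = −(23/11).
Reduce top mod 11: now compute (1/11).
Reached (1/11) = 1. Collecting the sign flips along the way, the symbol is -1.

-1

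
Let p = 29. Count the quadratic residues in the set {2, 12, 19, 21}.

0

(2/29) = -1 → non-residue.
(12/29) = -1 → non-residue.
(19/29) = -1 → non-residue.
(21/29) = -1 → non-residue.
Total quadratic residues among the 4: 0.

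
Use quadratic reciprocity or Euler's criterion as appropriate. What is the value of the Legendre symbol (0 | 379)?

Top reduces to 0: gcd > 1, so the symbol is 0.

0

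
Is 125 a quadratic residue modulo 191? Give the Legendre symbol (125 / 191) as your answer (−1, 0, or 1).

Reciprocity: 125 ≡ 1 and 191 ≡ 3 (mod 4), so (125/191) = +(191/125).
Reduce top mod 125: now compute (66/125).
Pull out 2: since 125 ≡ 5 (mod 8), (2/125) = -1.
Reciprocity: 33 ≡ 1 and 125 ≡ 1 (mod 4), so (33/125) = +(125/33).
Reduce top mod 33: now compute (26/33).
Pull out 2: since 33 ≡ 1 (mod 8), (2/33) = +1.
Reciprocity: 13 ≡ 1 and 33 ≡ 1 (mod 4), so (13/33) = +(33/13).
Reduce top mod 13: now compute (7/13).
Reciprocity: 7 ≡ 3 and 13 ≡ 1 (mod 4), so (7/13) = +(13/7).
Reduce top mod 7: now compute (6/7).
Pull out 2: since 7 ≡ 7 (mod 8), (2/7) = +1.
Reciprocity: 3 ≡ 3 and 7 ≡ 3 (mod 4), so (3/7) = −(7/3).
Reduce top mod 3: now compute (1/3).
Reached (1/3) = 1. Collecting the sign flips along the way, the symbol is +1.

1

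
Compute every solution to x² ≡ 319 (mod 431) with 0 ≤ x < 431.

99, 332

Since 431 ≡ 3 (mod 4), a square root of 319 is 319^((431+1)/4) = 319^108 mod 431.
Repeated squaring: 319^2≡45, 319^4≡301, 319^8≡91, 319^16≡92, 319^32≡275, 319^64≡200 (mod 431).
319^108 = 319^(64+32+8+4) ≡ 99 (mod 431).
Check: 99² = 9801 ≡ 319 (mod 431). The two roots are 99 and 332.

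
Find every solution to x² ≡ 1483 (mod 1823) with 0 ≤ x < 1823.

Since 1823 ≡ 3 (mod 4), a square root of 1483 is 1483^((1823+1)/4) = 1483^456 mod 1823.
Repeated squaring: 1483^2≡751, 1483^4≡694, 1483^8≡364, 1483^16≡1240, 1483^32≡811, 1483^64≡1441, 1483^128≡84, 1483^256≡1587 (mod 1823).
1483^456 = 1483^(256+128+64+8) ≡ 349 (mod 1823).
Check: 349² = 121801 ≡ 1483 (mod 1823). The two roots are 349 and 1474.

349, 1474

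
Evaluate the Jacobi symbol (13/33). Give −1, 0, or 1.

Reciprocity: 13 ≡ 1 and 33 ≡ 1 (mod 4), so (13/33) = +(33/13).
Reduce top mod 13: now compute (7/13).
Reciprocity: 7 ≡ 3 and 13 ≡ 1 (mod 4), so (7/13) = +(13/7).
Reduce top mod 7: now compute (6/7).
Pull out 2: since 7 ≡ 7 (mod 8), (2/7) = +1.
Reciprocity: 3 ≡ 3 and 7 ≡ 3 (mod 4), so (3/7) = −(7/3).
Reduce top mod 3: now compute (1/3).
Reached (1/3) = 1. Collecting the sign flips along the way, the symbol is -1.

-1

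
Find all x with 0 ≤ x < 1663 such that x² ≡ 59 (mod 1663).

598, 1065

Since 1663 ≡ 3 (mod 4), a square root of 59 is 59^((1663+1)/4) = 59^416 mod 1663.
Repeated squaring: 59^2≡155, 59^4≡743, 59^8≡1596, 59^16≡1163, 59^32≡550, 59^64≡1497, 59^128≡948, 59^256≡684 (mod 1663).
59^416 = 59^(256+128+32) ≡ 598 (mod 1663).
Check: 598² = 357604 ≡ 59 (mod 1663). The two roots are 598 and 1065.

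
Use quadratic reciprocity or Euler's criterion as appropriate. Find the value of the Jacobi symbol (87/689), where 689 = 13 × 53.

Reciprocity: 87 ≡ 3 and 689 ≡ 1 (mod 4), so (87/689) = +(689/87).
Reduce top mod 87: now compute (80/87).
Pull out 2^4: since 87 ≡ 7 (mod 8), (2/87) = +1, so (2/87)^4 = +1.
Reciprocity: 5 ≡ 1 and 87 ≡ 3 (mod 4), so (5/87) = +(87/5).
Reduce top mod 5: now compute (2/5).
Pull out 2: since 5 ≡ 5 (mod 8), (2/5) = -1.
Reached (1/5) = 1. Collecting the sign flips along the way, the symbol is -1.

-1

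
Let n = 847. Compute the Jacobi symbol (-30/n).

-1

First reduce: -30 ≡ 817 (mod 847).
Reciprocity: 817 ≡ 1 and 847 ≡ 3 (mod 4), so (817/847) = +(847/817).
Reduce top mod 817: now compute (30/817).
Pull out 2: since 817 ≡ 1 (mod 8), (2/817) = +1.
Reciprocity: 15 ≡ 3 and 817 ≡ 1 (mod 4), so (15/817) = +(817/15).
Reduce top mod 15: now compute (7/15).
Reciprocity: 7 ≡ 3 and 15 ≡ 3 (mod 4), so (7/15) = −(15/7).
Reduce top mod 7: now compute (1/7).
Reached (1/7) = 1. Collecting the sign flips along the way, the symbol is -1.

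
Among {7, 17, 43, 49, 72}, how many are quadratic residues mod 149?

(7/149) = +1 → QR.
(17/149) = +1 → QR.
(43/149) = -1 → non-residue.
(49/149) = +1 → QR.
(72/149) = -1 → non-residue.
Total quadratic residues among the 5: 3.

3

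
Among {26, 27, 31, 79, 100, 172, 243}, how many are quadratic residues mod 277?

(26/277) = -1 → non-residue.
(27/277) = +1 → QR.
(31/277) = -1 → non-residue.
(79/277) = +1 → QR.
(100/277) = +1 → QR.
(172/277) = -1 → non-residue.
(243/277) = +1 → QR.
Total quadratic residues among the 7: 4.

4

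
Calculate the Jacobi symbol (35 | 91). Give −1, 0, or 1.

Reciprocity: 35 ≡ 3 and 91 ≡ 3 (mod 4), so (35/91) = −(91/35).
Reduce top mod 35: now compute (21/35).
Reciprocity: 21 ≡ 1 and 35 ≡ 3 (mod 4), so (21/35) = +(35/21).
Reduce top mod 21: now compute (14/21).
Pull out 2: since 21 ≡ 5 (mod 8), (2/21) = -1.
Reciprocity: 7 ≡ 3 and 21 ≡ 1 (mod 4), so (7/21) = +(21/7).
Reduce top mod 7: now compute (0/7).
Top reduces to 0: gcd > 1, so the symbol is 0.

0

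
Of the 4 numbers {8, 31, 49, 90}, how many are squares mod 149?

2

(8/149) = -1 → non-residue.
(31/149) = +1 → QR.
(49/149) = +1 → QR.
(90/149) = -1 → non-residue.
Total quadratic residues among the 4: 2.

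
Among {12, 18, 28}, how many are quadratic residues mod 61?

1

(12/61) = +1 → QR.
(18/61) = -1 → non-residue.
(28/61) = -1 → non-residue.
Total quadratic residues among the 3: 1.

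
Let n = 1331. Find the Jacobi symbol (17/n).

-1

Reciprocity: 17 ≡ 1 and 1331 ≡ 3 (mod 4), so (17/1331) = +(1331/17).
Reduce top mod 17: now compute (5/17).
Reciprocity: 5 ≡ 1 and 17 ≡ 1 (mod 4), so (5/17) = +(17/5).
Reduce top mod 5: now compute (2/5).
Pull out 2: since 5 ≡ 5 (mod 8), (2/5) = -1.
Reached (1/5) = 1. Collecting the sign flips along the way, the symbol is -1.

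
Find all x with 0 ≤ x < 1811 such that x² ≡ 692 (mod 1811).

Since 1811 ≡ 3 (mod 4), a square root of 692 is 692^((1811+1)/4) = 692^453 mod 1811.
Repeated squaring: 692^2≡760, 692^4≡1702, 692^8≡1015, 692^16≡1577, 692^32≡426, 692^64≡376, 692^128≡118, 692^256≡1247 (mod 1811).
692^453 = 692^(256+128+64+4+1) ≡ 308 (mod 1811).
Check: 308² = 94864 ≡ 692 (mod 1811). The two roots are 308 and 1503.

308, 1503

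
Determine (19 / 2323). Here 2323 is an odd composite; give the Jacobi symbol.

-1

Reciprocity: 19 ≡ 3 and 2323 ≡ 3 (mod 4), so (19/2323) = −(2323/19).
Reduce top mod 19: now compute (5/19).
Reciprocity: 5 ≡ 1 and 19 ≡ 3 (mod 4), so (5/19) = +(19/5).
Reduce top mod 5: now compute (4/5).
Pull out 2^2: since 5 ≡ 5 (mod 8), (2/5) = -1, so (2/5)^2 = +1.
Reached (1/5) = 1. Collecting the sign flips along the way, the symbol is -1.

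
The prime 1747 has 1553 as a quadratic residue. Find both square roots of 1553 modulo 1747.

Since 1747 ≡ 3 (mod 4), a square root of 1553 is 1553^((1747+1)/4) = 1553^437 mod 1747.
Repeated squaring: 1553^2≡949, 1553^4≡896, 1553^8≡943, 1553^16≡26, 1553^32≡676, 1553^64≡1009, 1553^128≡1327, 1553^256≡1700 (mod 1747).
1553^437 = 1553^(256+128+32+16+4+1) ≡ 582 (mod 1747).
Check: 582² = 338724 ≡ 1553 (mod 1747). The two roots are 582 and 1165.

582, 1165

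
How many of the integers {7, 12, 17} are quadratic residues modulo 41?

(7/41) = -1 → non-residue.
(12/41) = -1 → non-residue.
(17/41) = -1 → non-residue.
Total quadratic residues among the 3: 0.

0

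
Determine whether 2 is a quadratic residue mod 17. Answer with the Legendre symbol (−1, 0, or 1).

Pull out 2: since 17 ≡ 1 (mod 8), (2/17) = +1.
Reached (1/17) = 1. Collecting the sign flips along the way, the symbol is +1.

1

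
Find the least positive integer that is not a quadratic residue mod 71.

7

(2/71) = +1, so 2 is a residue.
(3/71) = +1, so 3 is a residue.
(4/71) = +1, so 4 is a residue.
(5/71) = +1, so 5 is a residue.
(6/71) = +1, so 6 is a residue.
(7/71) = −1, so 7 is the smallest positive non-residue mod 71.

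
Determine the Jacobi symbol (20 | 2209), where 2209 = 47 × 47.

1

Pull out 2^2: since 2209 ≡ 1 (mod 8), (2/2209) = +1, so (2/2209)^2 = +1.
Reciprocity: 5 ≡ 1 and 2209 ≡ 1 (mod 4), so (5/2209) = +(2209/5).
Reduce top mod 5: now compute (4/5).
Pull out 2^2: since 5 ≡ 5 (mod 8), (2/5) = -1, so (2/5)^2 = +1.
Reached (1/5) = 1. Collecting the sign flips along the way, the symbol is +1.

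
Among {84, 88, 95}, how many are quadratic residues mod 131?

(84/131) = +1 → QR.
(88/131) = -1 → non-residue.
(95/131) = -1 → non-residue.
Total quadratic residues among the 3: 1.

1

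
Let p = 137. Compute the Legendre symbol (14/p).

Pull out 2: since 137 ≡ 1 (mod 8), (2/137) = +1.
Reciprocity: 7 ≡ 3 and 137 ≡ 1 (mod 4), so (7/137) = +(137/7).
Reduce top mod 7: now compute (4/7).
Pull out 2^2: since 7 ≡ 7 (mod 8), (2/7) = +1, so (2/7)^2 = +1.
Reached (1/7) = 1. Collecting the sign flips along the way, the symbol is +1.

1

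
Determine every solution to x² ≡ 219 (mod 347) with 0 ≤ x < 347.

162, 185

Since 347 ≡ 3 (mod 4), a square root of 219 is 219^((347+1)/4) = 219^87 mod 347.
Repeated squaring: 219^2≡75, 219^4≡73, 219^8≡124, 219^16≡108, 219^32≡213, 219^64≡259 (mod 347).
219^87 = 219^(64+16+4+2+1) ≡ 185 (mod 347).
Check: 185² = 34225 ≡ 219 (mod 347). The two roots are 162 and 185.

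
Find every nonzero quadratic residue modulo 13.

Square k = 1,…,6 (k and 13−k give the same square):
1²=1, 2²=4, 3²=9, 4²≡3, 5²≡12, 6²≡10 (mod 13).
So the quadratic residues mod 13 are {1, 3, 4, 9, 10, 12}.

1 3 4 9 10 12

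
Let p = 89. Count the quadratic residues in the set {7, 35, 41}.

0

(7/89) = -1 → non-residue.
(35/89) = -1 → non-residue.
(41/89) = -1 → non-residue.
Total quadratic residues among the 3: 0.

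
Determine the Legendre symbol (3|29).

-1

Reciprocity: 3 ≡ 3 and 29 ≡ 1 (mod 4), so (3/29) = +(29/3).
Reduce top mod 3: now compute (2/3).
Pull out 2: since 3 ≡ 3 (mod 8), (2/3) = -1.
Reached (1/3) = 1. Collecting the sign flips along the way, the symbol is -1.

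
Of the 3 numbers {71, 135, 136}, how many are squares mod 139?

2

(71/139) = +1 → QR.
(135/139) = -1 → non-residue.
(136/139) = +1 → QR.
Total quadratic residues among the 3: 2.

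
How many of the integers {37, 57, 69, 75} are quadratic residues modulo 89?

(37/89) = -1 → non-residue.
(57/89) = +1 → QR.
(69/89) = +1 → QR.
(75/89) = -1 → non-residue.
Total quadratic residues among the 4: 2.

2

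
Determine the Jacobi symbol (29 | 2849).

Reciprocity: 29 ≡ 1 and 2849 ≡ 1 (mod 4), so (29/2849) = +(2849/29).
Reduce top mod 29: now compute (7/29).
Reciprocity: 7 ≡ 3 and 29 ≡ 1 (mod 4), so (7/29) = +(29/7).
Reduce top mod 7: now compute (1/7).
Reached (1/7) = 1. Collecting the sign flips along the way, the symbol is +1.

1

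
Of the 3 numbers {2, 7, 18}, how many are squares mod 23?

2

(2/23) = +1 → QR.
(7/23) = -1 → non-residue.
(18/23) = +1 → QR.
Total quadratic residues among the 3: 2.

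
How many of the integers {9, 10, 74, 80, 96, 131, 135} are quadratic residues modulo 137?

(9/137) = +1 → QR.
(10/137) = -1 → non-residue.
(74/137) = +1 → QR.
(80/137) = -1 → non-residue.
(96/137) = -1 → non-residue.
(131/137) = -1 → non-residue.
(135/137) = +1 → QR.
Total quadratic residues among the 7: 3.

3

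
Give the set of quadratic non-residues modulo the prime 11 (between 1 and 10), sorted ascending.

2, 6, 7, 8, 10

Square k = 1,…,5 (k and 11−k give the same square):
1²=1, 2²=4, 3²=9, 4²≡5, 5²≡3 (mod 11).
The residues are {1, 3, 4, 5, 9}; the non-residues are the remaining 5 nonzero classes.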